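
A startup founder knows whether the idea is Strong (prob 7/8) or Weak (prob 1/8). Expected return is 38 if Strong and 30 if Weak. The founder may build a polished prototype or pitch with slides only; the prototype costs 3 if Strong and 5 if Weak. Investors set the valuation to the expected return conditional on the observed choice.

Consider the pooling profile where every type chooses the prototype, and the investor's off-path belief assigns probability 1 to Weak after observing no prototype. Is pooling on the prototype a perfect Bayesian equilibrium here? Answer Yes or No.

On path, the investor holds the prior and pays 7/8·38 + 1/8·30 = 37. Off path (no prototype), believing Weak, it pays 30.
Strong: the prototype nets 37 − 3 = 34; no prototype nets 30. Strong stays.
Weak: the prototype nets 37 − 5 = 32; no prototype nets 30. Weak stays.
No type deviates, so pooling is sustained.

Yes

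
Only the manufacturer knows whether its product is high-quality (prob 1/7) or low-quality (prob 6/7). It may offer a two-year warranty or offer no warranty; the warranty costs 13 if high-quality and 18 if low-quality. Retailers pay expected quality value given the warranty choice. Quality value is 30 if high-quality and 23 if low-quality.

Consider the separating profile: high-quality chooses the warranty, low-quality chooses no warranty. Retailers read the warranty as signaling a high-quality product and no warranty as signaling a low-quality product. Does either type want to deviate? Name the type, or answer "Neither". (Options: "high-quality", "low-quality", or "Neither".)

The warranty pays 30; no warranty pays 23.
high-quality: assigned the warranty, nets 30 − 13 = 17; deviating to no warranty nets 23.
low-quality: assigned no warranty, nets 23; deviating to the warranty nets 30 − 18 = 12.
The high-quality type gains 6 by deviating.

high-quality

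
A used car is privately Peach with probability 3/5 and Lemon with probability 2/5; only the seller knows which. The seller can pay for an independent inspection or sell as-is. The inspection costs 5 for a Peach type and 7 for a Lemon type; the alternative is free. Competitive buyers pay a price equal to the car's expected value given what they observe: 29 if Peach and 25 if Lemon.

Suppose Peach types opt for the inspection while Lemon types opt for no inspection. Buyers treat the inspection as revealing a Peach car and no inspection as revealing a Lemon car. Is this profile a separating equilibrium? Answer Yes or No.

No

Under these beliefs, the inspection earns price 29 and no inspection earns price 25.
Peach: the inspection nets 29 − 5 = 24; no inspection nets 25. Peach would deviate to no inspection.
Lemon: the inspection nets 29 − 7 = 22; no inspection nets 25. Lemon prefers no inspection.
Peach has a profitable deviation, so the profile is not an equilibrium.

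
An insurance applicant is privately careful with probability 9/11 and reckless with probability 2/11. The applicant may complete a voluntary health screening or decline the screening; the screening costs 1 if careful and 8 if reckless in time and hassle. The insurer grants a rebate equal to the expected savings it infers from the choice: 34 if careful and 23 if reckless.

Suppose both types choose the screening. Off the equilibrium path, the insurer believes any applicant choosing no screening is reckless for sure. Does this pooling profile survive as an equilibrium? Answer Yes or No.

Yes

On path, the insurer holds the prior and pays 9/11·34 + 2/11·23 = 32. Off path (no screening), believing reckless, it pays 23.
careful: the screening nets 32 − 1 = 31; no screening nets 23. careful stays.
reckless: the screening nets 32 − 8 = 24; no screening nets 23. reckless stays.
No type deviates, so pooling is sustained.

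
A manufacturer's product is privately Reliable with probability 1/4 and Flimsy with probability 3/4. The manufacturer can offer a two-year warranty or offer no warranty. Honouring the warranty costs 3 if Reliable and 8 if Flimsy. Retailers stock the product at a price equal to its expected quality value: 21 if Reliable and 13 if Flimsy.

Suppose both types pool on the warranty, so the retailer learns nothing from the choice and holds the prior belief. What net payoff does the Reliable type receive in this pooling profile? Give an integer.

12

Pooled price = 1/4·21 + 3/4·13 = 15.
Reliable pays cost 3 for the warranty, so net payoff = 15 − 3 = 12.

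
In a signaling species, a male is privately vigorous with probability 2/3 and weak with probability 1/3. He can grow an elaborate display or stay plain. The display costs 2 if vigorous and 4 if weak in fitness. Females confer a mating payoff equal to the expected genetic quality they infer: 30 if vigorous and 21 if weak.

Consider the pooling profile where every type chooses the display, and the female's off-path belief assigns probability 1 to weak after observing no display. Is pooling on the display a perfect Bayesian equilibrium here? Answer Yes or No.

Yes

On path, the female holds the prior and pays 2/3·30 + 1/3·21 = 27. Off path (no display), believing weak, it pays 21.
vigorous: the display nets 27 − 2 = 25; no display nets 21. vigorous stays.
weak: the display nets 27 − 4 = 23; no display nets 21. weak stays.
No type deviates, so pooling is sustained.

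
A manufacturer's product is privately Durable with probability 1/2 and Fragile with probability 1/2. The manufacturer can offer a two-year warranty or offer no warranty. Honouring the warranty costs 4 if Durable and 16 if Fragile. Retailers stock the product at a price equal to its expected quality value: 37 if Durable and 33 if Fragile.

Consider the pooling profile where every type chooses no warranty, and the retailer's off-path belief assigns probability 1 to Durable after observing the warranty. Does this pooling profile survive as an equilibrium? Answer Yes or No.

Yes

On path, the retailer holds the prior and pays 1/2·37 + 1/2·33 = 35. Off path (the warranty), believing Durable, it pays 37.
Durable: no warranty nets 35; the warranty nets 37 − 4 = 33. Durable stays.
Fragile: no warranty nets 35; the warranty nets 37 − 16 = 21. Fragile stays.
No type deviates, so pooling is sustained.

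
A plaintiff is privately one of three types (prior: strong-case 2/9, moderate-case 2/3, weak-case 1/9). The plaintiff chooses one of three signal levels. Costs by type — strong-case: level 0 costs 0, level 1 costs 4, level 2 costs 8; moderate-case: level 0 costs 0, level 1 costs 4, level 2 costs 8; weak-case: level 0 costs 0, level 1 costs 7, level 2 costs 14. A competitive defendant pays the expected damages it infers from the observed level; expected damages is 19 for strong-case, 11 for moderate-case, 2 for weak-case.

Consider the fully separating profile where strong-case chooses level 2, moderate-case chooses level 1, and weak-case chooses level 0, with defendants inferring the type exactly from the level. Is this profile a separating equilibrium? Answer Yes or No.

No

Separating settlements: level 2 → 19, level 1 → 11, level 0 → 2.
strong-case (assigned level 2): level 0: 2 − 0 = 2; level 1: 11 − 4 = 7; level 2: 19 − 8 = 11. strong-case stays.
moderate-case (assigned level 1): level 0: 2 − 0 = 2; level 1: 11 − 4 = 7; level 2: 19 − 8 = 11. moderate-case prefers level 2.
weak-case (assigned level 0): level 0: 2 − 0 = 2; level 1: 11 − 7 = 4; level 2: 19 − 14 = 5. weak-case prefers level 2.
At least one type deviates; the separating profile fails.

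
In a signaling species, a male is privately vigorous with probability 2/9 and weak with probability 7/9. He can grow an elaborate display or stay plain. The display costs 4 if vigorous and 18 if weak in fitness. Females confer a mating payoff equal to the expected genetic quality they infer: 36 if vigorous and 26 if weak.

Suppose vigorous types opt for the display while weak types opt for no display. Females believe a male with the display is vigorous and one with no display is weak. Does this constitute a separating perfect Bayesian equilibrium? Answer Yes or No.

Under these beliefs, the display earns mating payoff 36 and no display earns mating payoff 26.
vigorous: the display nets 36 − 4 = 32; no display nets 26. vigorous prefers the display.
weak: the display nets 36 − 18 = 18; no display nets 26. weak prefers no display.
Neither type deviates, so the separating profile is an equilibrium.

Yes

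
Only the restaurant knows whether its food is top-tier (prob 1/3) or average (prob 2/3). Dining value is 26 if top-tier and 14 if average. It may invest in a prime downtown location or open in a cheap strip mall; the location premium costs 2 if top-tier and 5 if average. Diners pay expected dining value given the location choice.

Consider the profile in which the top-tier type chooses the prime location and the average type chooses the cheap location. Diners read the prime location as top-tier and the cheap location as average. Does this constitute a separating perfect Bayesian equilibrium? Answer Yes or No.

No

Under these beliefs, the prime location earns price premium 26 and the cheap location earns price premium 14.
top-tier: the prime location nets 26 − 2 = 24; the cheap location nets 14. top-tier prefers the prime location.
average: the prime location nets 26 − 5 = 21; the cheap location nets 14. average would deviate to the prime location.
average has a profitable deviation, so the profile is not an equilibrium.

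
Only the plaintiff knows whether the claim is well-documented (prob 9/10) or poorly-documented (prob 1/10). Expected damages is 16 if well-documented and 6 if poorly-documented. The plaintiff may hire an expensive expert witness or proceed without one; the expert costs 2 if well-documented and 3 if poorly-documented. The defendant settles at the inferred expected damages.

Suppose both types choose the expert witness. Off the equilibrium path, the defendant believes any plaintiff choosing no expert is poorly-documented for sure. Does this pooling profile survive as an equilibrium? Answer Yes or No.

On path, the defendant holds the prior and pays 9/10·16 + 1/10·6 = 15. Off path (no expert), believing poorly-documented, it pays 6.
well-documented: the expert witness nets 15 − 2 = 13; no expert nets 6. well-documented stays.
poorly-documented: the expert witness nets 15 − 3 = 12; no expert nets 6. poorly-documented stays.
No type deviates, so pooling is sustained.

Yes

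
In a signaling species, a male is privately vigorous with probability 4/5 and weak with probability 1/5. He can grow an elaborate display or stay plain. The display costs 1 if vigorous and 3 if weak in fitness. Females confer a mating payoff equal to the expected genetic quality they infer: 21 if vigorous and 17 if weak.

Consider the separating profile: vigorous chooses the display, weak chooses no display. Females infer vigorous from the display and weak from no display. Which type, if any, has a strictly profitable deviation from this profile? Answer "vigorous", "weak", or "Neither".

weak

The display pays 21; no display pays 17.
vigorous: assigned the display, nets 21 − 1 = 20; deviating to no display nets 17.
weak: assigned no display, nets 17; deviating to the display nets 21 − 3 = 18.
The weak type gains 1 by deviating.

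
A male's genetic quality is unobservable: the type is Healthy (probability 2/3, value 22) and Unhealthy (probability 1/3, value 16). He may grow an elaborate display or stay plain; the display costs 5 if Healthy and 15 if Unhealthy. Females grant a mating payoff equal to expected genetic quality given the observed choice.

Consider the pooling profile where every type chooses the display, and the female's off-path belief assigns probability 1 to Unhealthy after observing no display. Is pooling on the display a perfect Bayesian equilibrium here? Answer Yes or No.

On path, the female holds the prior and pays 2/3·22 + 1/3·16 = 20. Off path (no display), believing Unhealthy, it pays 16.
Healthy: the display nets 20 − 5 = 15; no display nets 16. Healthy would deviate.
Unhealthy: the display nets 20 − 15 = 5; no display nets 16. Unhealthy would deviate.
A type deviates, so pooling fails.

No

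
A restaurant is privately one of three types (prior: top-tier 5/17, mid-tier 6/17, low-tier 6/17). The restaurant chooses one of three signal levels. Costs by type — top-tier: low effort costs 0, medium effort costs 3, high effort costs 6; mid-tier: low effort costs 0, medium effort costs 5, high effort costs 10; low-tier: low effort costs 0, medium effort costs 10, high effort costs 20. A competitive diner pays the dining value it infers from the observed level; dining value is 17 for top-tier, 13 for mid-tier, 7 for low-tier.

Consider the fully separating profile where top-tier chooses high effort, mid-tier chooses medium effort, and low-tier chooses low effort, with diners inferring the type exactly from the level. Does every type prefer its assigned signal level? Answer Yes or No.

Separating price premiums: high effort → 17, medium effort → 13, low effort → 7.
top-tier (assigned high effort): low effort: 7 − 0 = 7; medium effort: 13 − 3 = 10; high effort: 17 − 6 = 11. top-tier stays.
mid-tier (assigned medium effort): low effort: 7 − 0 = 7; medium effort: 13 − 5 = 8; high effort: 17 − 10 = 7. mid-tier stays.
low-tier (assigned low effort): low effort: 7 − 0 = 7; medium effort: 13 − 10 = 3; high effort: 17 − 20 = -3. low-tier stays.
Every type prefers its assigned level; separation holds.

Yes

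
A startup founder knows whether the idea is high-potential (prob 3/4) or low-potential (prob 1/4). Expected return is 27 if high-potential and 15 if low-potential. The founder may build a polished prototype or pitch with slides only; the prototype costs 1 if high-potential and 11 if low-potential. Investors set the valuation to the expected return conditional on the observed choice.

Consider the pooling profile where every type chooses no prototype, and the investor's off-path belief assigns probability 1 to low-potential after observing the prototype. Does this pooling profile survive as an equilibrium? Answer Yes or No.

Yes

On path, the investor holds the prior and pays 3/4·27 + 1/4·15 = 24. Off path (the prototype), believing low-potential, it pays 15.
high-potential: no prototype nets 24; the prototype nets 15 − 1 = 14. high-potential stays.
low-potential: no prototype nets 24; the prototype nets 15 − 11 = 4. low-potential stays.
No type deviates, so pooling is sustained.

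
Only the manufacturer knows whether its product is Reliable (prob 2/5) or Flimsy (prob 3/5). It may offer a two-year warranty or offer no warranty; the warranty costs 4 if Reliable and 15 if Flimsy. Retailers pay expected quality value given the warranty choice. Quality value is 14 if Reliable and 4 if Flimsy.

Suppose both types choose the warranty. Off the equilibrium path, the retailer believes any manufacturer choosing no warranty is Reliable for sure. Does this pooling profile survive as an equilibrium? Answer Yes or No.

No

On path, the retailer holds the prior and pays 2/5·14 + 3/5·4 = 8. Off path (no warranty), believing Reliable, it pays 14.
Reliable: the warranty nets 8 − 4 = 4; no warranty nets 14. Reliable would deviate.
Flimsy: the warranty nets 8 − 15 = -7; no warranty nets 14. Flimsy would deviate.
A type deviates, so pooling fails.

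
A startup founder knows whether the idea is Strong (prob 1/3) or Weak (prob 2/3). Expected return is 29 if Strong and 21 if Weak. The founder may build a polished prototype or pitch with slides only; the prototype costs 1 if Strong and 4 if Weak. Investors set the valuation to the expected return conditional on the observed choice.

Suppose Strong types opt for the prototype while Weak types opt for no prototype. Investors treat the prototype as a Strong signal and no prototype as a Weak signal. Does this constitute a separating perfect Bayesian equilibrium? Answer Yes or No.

No

Under these beliefs, the prototype earns valuation 29 and no prototype earns valuation 21.
Strong: the prototype nets 29 − 1 = 28; no prototype nets 21. Strong prefers the prototype.
Weak: the prototype nets 29 − 4 = 25; no prototype nets 21. Weak would deviate to the prototype.
Weak has a profitable deviation, so the profile is not an equilibrium.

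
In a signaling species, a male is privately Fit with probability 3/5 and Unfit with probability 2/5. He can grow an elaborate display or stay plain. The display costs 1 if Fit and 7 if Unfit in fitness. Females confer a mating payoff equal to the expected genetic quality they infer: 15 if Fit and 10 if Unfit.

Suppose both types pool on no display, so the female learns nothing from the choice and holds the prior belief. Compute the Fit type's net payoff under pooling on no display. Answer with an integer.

13

Pooled mating payoff = 3/5·15 + 2/5·10 = 13.
Fit pays no cost for no display, so net payoff = 13.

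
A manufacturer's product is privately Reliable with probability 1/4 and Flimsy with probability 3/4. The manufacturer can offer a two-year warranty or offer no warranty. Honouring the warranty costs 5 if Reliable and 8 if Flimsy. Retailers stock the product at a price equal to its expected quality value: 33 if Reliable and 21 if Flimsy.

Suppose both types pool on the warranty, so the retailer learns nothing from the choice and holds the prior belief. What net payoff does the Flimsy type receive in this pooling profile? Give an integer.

16

Pooled price = 1/4·33 + 3/4·21 = 24.
Flimsy pays cost 8 for the warranty, so net payoff = 24 − 8 = 16.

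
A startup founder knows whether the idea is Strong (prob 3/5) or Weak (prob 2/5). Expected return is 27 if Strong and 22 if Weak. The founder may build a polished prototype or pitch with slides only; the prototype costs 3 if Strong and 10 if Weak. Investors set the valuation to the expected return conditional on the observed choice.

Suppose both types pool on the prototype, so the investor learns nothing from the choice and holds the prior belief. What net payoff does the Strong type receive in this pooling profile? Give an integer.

Pooled valuation = 3/5·27 + 2/5·22 = 25.
Strong pays cost 3 for the prototype, so net payoff = 25 − 3 = 22.

22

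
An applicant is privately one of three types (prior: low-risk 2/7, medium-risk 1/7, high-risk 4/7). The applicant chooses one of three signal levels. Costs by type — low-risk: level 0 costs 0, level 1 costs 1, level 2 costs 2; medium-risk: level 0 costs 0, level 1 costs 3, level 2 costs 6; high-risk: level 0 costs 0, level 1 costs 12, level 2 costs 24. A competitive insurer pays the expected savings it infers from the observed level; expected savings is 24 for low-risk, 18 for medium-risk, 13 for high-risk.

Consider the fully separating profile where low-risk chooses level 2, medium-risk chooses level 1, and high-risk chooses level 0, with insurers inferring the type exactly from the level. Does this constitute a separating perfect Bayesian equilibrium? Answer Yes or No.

Separating rebates: level 2 → 24, level 1 → 18, level 0 → 13.
low-risk (assigned level 2): level 0: 13 − 0 = 13; level 1: 18 − 1 = 17; level 2: 24 − 2 = 22. low-risk stays.
medium-risk (assigned level 1): level 0: 13 − 0 = 13; level 1: 18 − 3 = 15; level 2: 24 − 6 = 18. medium-risk prefers level 2.
high-risk (assigned level 0): level 0: 13 − 0 = 13; level 1: 18 − 12 = 6; level 2: 24 − 24 = 0. high-risk stays.
At least one type deviates; the separating profile fails.

No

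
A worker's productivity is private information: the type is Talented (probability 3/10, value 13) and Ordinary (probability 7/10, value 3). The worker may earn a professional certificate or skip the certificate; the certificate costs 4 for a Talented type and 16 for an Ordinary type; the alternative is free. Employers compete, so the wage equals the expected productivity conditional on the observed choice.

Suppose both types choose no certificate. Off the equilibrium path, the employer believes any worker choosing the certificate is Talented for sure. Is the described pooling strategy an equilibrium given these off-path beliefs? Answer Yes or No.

On path, the employer holds the prior and pays 3/10·13 + 7/10·3 = 6. Off path (the certificate), believing Talented, it pays 13.
Talented: no certificate nets 6; the certificate nets 13 − 4 = 9. Talented would deviate.
Ordinary: no certificate nets 6; the certificate nets 13 − 16 = -3. Ordinary stays.
A type deviates, so pooling fails.

No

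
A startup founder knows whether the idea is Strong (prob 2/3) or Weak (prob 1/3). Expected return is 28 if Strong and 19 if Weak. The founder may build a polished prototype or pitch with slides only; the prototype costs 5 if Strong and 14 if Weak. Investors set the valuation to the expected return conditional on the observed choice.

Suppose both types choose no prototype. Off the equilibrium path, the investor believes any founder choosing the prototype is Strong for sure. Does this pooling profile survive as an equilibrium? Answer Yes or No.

On path, the investor holds the prior and pays 2/3·28 + 1/3·19 = 25. Off path (the prototype), believing Strong, it pays 28.
Strong: no prototype nets 25; the prototype nets 28 − 5 = 23. Strong stays.
Weak: no prototype nets 25; the prototype nets 28 − 14 = 14. Weak stays.
No type deviates, so pooling is sustained.

Yes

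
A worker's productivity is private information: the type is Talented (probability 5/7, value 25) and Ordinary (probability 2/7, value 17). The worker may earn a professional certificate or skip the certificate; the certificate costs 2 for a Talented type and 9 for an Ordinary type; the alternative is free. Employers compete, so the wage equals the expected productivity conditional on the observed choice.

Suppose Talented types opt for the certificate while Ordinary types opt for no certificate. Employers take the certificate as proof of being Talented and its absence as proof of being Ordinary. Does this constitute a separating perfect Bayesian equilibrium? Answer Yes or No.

Yes

Under these beliefs, the certificate earns wage 25 and no certificate earns wage 17.
Talented: the certificate nets 25 − 2 = 23; no certificate nets 17. Talented prefers the certificate.
Ordinary: the certificate nets 25 − 9 = 16; no certificate nets 17. Ordinary prefers no certificate.
Neither type deviates, so the separating profile is an equilibrium.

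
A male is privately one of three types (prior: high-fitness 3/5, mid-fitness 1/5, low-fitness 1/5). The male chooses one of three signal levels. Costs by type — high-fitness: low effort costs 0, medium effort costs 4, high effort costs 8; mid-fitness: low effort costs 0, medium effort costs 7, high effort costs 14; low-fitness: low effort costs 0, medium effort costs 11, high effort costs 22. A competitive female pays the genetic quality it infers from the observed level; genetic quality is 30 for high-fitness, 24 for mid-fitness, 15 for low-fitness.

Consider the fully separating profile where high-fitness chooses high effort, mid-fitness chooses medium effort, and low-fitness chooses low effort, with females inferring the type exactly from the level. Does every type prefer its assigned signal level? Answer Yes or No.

Yes

Separating mating payoffs: high effort → 30, medium effort → 24, low effort → 15.
high-fitness (assigned high effort): low effort: 15 − 0 = 15; medium effort: 24 − 4 = 20; high effort: 30 − 8 = 22. high-fitness stays.
mid-fitness (assigned medium effort): low effort: 15 − 0 = 15; medium effort: 24 − 7 = 17; high effort: 30 − 14 = 16. mid-fitness stays.
low-fitness (assigned low effort): low effort: 15 − 0 = 15; medium effort: 24 − 11 = 13; high effort: 30 − 22 = 8. low-fitness stays.
Every type prefers its assigned level; separation holds.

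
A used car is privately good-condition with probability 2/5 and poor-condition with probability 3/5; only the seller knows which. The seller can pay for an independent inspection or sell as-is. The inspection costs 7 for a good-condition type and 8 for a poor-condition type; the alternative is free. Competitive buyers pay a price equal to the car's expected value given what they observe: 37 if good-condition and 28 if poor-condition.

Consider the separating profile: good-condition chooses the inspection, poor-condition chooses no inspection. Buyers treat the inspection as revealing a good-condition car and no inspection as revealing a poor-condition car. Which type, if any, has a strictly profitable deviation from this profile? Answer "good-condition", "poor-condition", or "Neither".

The inspection pays 37; no inspection pays 28.
good-condition: assigned the inspection, nets 37 − 7 = 30; deviating to no inspection nets 28.
poor-condition: assigned no inspection, nets 28; deviating to the inspection nets 37 − 8 = 29.
The poor-condition type gains 1 by deviating.

poor-condition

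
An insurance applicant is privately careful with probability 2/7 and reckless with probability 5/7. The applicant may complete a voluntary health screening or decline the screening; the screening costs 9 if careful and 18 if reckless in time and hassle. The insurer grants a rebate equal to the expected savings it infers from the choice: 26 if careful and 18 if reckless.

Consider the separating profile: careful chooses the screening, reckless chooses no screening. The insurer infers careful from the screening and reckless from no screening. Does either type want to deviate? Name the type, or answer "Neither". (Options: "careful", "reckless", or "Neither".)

The screening pays 26; no screening pays 18.
careful: assigned the screening, nets 26 − 9 = 17; deviating to no screening nets 18.
reckless: assigned no screening, nets 18; deviating to the screening nets 26 − 18 = 8.
The careful type gains 1 by deviating.

careful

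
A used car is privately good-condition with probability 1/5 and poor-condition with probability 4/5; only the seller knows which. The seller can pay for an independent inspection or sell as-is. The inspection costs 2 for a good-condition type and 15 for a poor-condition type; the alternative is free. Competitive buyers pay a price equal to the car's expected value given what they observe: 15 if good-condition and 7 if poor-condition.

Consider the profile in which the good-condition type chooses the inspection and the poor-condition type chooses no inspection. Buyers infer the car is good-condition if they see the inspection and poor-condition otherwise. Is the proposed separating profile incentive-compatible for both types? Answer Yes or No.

Under these beliefs, the inspection earns price 15 and no inspection earns price 7.
good-condition: the inspection nets 15 − 2 = 13; no inspection nets 7. good-condition prefers the inspection.
poor-condition: the inspection nets 15 − 15 = 0; no inspection nets 7. poor-condition prefers no inspection.
Neither type deviates, so the separating profile is an equilibrium.

Yes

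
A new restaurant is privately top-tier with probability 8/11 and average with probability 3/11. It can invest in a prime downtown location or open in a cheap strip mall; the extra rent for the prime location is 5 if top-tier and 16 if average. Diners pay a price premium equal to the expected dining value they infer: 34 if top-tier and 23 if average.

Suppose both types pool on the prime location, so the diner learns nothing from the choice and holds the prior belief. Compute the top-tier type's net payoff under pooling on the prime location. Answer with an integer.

26

Pooled price premium = 8/11·34 + 3/11·23 = 31.
top-tier pays cost 5 for the prime location, so net payoff = 31 − 5 = 26.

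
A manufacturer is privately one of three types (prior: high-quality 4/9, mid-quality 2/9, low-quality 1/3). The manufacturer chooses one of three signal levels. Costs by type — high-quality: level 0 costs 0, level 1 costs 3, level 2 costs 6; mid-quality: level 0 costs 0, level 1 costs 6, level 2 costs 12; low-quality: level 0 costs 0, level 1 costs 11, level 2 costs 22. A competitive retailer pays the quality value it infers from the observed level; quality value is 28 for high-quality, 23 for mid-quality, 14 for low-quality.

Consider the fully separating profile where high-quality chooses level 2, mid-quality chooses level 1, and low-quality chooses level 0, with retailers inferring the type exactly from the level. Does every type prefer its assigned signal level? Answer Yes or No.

Separating prices: level 2 → 28, level 1 → 23, level 0 → 14.
high-quality (assigned level 2): level 0: 14 − 0 = 14; level 1: 23 − 3 = 20; level 2: 28 − 6 = 22. high-quality stays.
mid-quality (assigned level 1): level 0: 14 − 0 = 14; level 1: 23 − 6 = 17; level 2: 28 − 12 = 16. mid-quality stays.
low-quality (assigned level 0): level 0: 14 − 0 = 14; level 1: 23 − 11 = 12; level 2: 28 − 22 = 6. low-quality stays.
Every type prefers its assigned level; separation holds.

Yes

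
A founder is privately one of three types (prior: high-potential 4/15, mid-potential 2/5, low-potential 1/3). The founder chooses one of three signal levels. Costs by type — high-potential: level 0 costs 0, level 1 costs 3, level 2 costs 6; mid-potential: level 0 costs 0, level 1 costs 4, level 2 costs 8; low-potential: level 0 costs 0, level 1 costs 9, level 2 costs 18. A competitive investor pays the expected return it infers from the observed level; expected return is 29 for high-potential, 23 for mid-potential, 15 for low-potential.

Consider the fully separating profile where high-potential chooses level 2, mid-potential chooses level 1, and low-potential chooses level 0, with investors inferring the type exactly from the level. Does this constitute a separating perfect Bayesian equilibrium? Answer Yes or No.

No

Separating valuations: level 2 → 29, level 1 → 23, level 0 → 15.
high-potential (assigned level 2): level 0: 15 − 0 = 15; level 1: 23 − 3 = 20; level 2: 29 − 6 = 23. high-potential stays.
mid-potential (assigned level 1): level 0: 15 − 0 = 15; level 1: 23 − 4 = 19; level 2: 29 − 8 = 21. mid-potential prefers level 2.
low-potential (assigned level 0): level 0: 15 − 0 = 15; level 1: 23 − 9 = 14; level 2: 29 − 18 = 11. low-potential stays.
At least one type deviates; the separating profile fails.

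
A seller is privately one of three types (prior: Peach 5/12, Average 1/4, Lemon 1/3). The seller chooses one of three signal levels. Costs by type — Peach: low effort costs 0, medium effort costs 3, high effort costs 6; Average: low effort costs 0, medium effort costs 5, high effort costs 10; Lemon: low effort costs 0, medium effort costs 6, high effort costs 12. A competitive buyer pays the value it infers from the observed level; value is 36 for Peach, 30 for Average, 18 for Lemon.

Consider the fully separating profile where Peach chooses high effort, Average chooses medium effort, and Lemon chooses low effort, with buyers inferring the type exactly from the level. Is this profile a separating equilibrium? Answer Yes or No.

No

Separating prices: high effort → 36, medium effort → 30, low effort → 18.
Peach (assigned high effort): low effort: 18 − 0 = 18; medium effort: 30 − 3 = 27; high effort: 36 − 6 = 30. Peach stays.
Average (assigned medium effort): low effort: 18 − 0 = 18; medium effort: 30 − 5 = 25; high effort: 36 − 10 = 26. Average prefers high effort.
Lemon (assigned low effort): low effort: 18 − 0 = 18; medium effort: 30 − 6 = 24; high effort: 36 − 12 = 24. Lemon prefers medium effort.
At least one type deviates; the separating profile fails.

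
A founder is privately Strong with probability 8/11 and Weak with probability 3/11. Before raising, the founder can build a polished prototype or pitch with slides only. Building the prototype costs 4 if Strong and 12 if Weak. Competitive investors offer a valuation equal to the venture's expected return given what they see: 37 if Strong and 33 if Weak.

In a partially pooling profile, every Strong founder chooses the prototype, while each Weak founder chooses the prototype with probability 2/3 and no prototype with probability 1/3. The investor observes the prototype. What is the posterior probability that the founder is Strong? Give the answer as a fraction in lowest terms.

4/5

P(the prototype) = (8/11)·1 + (3/11)·(2/3) = 10/11.
By Bayes' rule, P(Strong | the prototype) = (8/11) / (10/11) = 4/5.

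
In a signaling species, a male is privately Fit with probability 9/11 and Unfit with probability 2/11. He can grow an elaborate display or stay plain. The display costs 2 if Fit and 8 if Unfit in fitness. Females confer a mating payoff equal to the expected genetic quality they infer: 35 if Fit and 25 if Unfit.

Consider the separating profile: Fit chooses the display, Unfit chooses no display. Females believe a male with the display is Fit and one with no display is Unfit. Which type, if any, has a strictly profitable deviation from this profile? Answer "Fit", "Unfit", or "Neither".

Unfit

The display pays 35; no display pays 25.
Fit: assigned the display, nets 35 − 2 = 33; deviating to no display nets 25.
Unfit: assigned no display, nets 25; deviating to the display nets 35 − 8 = 27.
The Unfit type gains 2 by deviating.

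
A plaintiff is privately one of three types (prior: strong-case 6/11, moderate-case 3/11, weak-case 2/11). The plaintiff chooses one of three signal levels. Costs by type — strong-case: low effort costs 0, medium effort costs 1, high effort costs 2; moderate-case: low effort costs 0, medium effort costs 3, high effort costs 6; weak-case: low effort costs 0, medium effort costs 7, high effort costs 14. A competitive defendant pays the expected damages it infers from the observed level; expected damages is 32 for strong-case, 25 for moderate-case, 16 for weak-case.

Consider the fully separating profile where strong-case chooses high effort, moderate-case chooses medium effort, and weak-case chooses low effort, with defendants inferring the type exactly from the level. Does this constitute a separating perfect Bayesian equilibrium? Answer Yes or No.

Separating settlements: high effort → 32, medium effort → 25, low effort → 16.
strong-case (assigned high effort): low effort: 16 − 0 = 16; medium effort: 25 − 1 = 24; high effort: 32 − 2 = 30. strong-case stays.
moderate-case (assigned medium effort): low effort: 16 − 0 = 16; medium effort: 25 − 3 = 22; high effort: 32 − 6 = 26. moderate-case prefers high effort.
weak-case (assigned low effort): low effort: 16 − 0 = 16; medium effort: 25 − 7 = 18; high effort: 32 − 14 = 18. weak-case prefers medium effort.
At least one type deviates; the separating profile fails.

No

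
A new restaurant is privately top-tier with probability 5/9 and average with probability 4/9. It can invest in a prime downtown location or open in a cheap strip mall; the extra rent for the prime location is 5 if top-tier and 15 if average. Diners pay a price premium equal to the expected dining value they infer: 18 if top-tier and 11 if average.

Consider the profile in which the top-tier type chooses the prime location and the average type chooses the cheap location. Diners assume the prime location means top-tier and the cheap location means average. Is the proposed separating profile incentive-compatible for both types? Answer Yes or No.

Under these beliefs, the prime location earns price premium 18 and the cheap location earns price premium 11.
top-tier: the prime location nets 18 − 5 = 13; the cheap location nets 11. top-tier prefers the prime location.
average: the prime location nets 18 − 15 = 3; the cheap location nets 11. average prefers the cheap location.
Neither type deviates, so the separating profile is an equilibrium.

Yes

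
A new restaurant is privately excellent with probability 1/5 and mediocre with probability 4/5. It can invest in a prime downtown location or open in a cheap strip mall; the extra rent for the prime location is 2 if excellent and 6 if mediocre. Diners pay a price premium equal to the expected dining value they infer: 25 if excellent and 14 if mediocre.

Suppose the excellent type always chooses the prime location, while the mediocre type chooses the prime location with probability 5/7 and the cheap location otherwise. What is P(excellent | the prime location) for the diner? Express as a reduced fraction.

P(the prime location) = (1/5)·1 + (4/5)·(5/7) = 27/35.
By Bayes' rule, P(excellent | the prime location) = (1/5) / (27/35) = 7/27.

7/27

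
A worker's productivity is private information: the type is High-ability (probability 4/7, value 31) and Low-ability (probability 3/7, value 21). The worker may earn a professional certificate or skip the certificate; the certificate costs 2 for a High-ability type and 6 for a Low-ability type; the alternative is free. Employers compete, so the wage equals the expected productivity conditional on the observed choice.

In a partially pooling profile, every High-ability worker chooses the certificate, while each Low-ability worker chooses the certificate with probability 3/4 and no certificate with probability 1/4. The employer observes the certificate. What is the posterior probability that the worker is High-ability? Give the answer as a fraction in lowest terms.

16/25

P(the certificate) = (4/7)·1 + (3/7)·(3/4) = 25/28.
By Bayes' rule, P(High-ability | the certificate) = (4/7) / (25/28) = 16/25.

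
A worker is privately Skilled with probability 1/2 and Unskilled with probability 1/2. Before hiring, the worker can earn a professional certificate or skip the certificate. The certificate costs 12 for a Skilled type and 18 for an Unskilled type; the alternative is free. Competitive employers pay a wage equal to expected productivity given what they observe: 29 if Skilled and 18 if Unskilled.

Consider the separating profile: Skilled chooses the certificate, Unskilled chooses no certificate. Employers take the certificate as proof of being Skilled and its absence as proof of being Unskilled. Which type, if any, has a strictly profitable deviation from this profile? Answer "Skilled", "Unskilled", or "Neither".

The certificate pays 29; no certificate pays 18.
Skilled: assigned the certificate, nets 29 − 12 = 17; deviating to no certificate nets 18.
Unskilled: assigned no certificate, nets 18; deviating to the certificate nets 29 − 18 = 11.
The Skilled type gains 1 by deviating.

Skilled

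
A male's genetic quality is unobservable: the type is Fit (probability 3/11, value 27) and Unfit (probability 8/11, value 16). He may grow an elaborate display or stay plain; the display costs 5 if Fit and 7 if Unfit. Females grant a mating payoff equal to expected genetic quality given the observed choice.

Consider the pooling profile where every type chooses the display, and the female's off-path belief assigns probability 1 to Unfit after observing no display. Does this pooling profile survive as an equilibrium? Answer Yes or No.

No

On path, the female holds the prior and pays 3/11·27 + 8/11·16 = 19. Off path (no display), believing Unfit, it pays 16.
Fit: the display nets 19 − 5 = 14; no display nets 16. Fit would deviate.
Unfit: the display nets 19 − 7 = 12; no display nets 16. Unfit would deviate.
A type deviates, so pooling fails.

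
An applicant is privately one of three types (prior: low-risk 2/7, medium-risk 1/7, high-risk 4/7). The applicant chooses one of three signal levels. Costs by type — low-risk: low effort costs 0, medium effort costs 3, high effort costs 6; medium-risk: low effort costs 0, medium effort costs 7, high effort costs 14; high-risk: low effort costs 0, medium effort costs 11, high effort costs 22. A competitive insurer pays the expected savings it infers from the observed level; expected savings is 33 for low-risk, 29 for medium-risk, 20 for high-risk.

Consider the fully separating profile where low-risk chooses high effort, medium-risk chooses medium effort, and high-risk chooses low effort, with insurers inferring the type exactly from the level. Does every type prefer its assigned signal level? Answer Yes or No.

Separating rebates: high effort → 33, medium effort → 29, low effort → 20.
low-risk (assigned high effort): low effort: 20 − 0 = 20; medium effort: 29 − 3 = 26; high effort: 33 − 6 = 27. low-risk stays.
medium-risk (assigned medium effort): low effort: 20 − 0 = 20; medium effort: 29 − 7 = 22; high effort: 33 − 14 = 19. medium-risk stays.
high-risk (assigned low effort): low effort: 20 − 0 = 20; medium effort: 29 − 11 = 18; high effort: 33 − 22 = 11. high-risk stays.
Every type prefers its assigned level; separation holds.

Yes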